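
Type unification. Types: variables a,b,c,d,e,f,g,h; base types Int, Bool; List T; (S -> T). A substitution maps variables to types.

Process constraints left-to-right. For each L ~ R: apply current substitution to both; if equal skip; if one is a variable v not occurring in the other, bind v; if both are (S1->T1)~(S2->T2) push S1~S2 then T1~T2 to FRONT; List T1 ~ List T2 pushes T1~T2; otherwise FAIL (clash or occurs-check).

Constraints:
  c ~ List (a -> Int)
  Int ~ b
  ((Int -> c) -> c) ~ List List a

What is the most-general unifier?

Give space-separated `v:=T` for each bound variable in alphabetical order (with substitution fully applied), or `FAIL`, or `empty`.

step 1: unify c ~ List (a -> Int)  [subst: {-} | 2 pending]
  bind c := List (a -> Int)
step 2: unify Int ~ b  [subst: {c:=List (a -> Int)} | 1 pending]
  bind b := Int
step 3: unify ((Int -> List (a -> Int)) -> List (a -> Int)) ~ List List a  [subst: {c:=List (a -> Int), b:=Int} | 0 pending]
  clash: ((Int -> List (a -> Int)) -> List (a -> Int)) vs List List a

Answer: FAIL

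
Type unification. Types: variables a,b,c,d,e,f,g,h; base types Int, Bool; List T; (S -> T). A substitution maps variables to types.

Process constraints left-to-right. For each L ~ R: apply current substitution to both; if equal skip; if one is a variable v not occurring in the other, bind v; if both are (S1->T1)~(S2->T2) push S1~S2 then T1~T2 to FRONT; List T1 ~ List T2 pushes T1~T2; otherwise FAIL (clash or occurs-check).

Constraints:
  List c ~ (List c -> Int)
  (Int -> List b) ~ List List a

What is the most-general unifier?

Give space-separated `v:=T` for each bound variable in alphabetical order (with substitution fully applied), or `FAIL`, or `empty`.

Answer: FAIL

Derivation:
step 1: unify List c ~ (List c -> Int)  [subst: {-} | 1 pending]
  clash: List c vs (List c -> Int)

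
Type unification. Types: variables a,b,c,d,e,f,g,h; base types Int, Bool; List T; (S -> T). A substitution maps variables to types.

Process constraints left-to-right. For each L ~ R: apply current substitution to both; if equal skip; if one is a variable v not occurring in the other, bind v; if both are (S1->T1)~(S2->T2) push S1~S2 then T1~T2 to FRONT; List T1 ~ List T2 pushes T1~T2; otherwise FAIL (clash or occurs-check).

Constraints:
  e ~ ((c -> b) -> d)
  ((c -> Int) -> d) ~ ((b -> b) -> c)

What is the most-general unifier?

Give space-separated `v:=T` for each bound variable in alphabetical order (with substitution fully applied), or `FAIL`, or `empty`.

step 1: unify e ~ ((c -> b) -> d)  [subst: {-} | 1 pending]
  bind e := ((c -> b) -> d)
step 2: unify ((c -> Int) -> d) ~ ((b -> b) -> c)  [subst: {e:=((c -> b) -> d)} | 0 pending]
  -> decompose arrow: push (c -> Int)~(b -> b), d~c
step 3: unify (c -> Int) ~ (b -> b)  [subst: {e:=((c -> b) -> d)} | 1 pending]
  -> decompose arrow: push c~b, Int~b
step 4: unify c ~ b  [subst: {e:=((c -> b) -> d)} | 2 pending]
  bind c := b
step 5: unify Int ~ b  [subst: {e:=((c -> b) -> d), c:=b} | 1 pending]
  bind b := Int
step 6: unify d ~ Int  [subst: {e:=((c -> b) -> d), c:=b, b:=Int} | 0 pending]
  bind d := Int

Answer: b:=Int c:=Int d:=Int e:=((Int -> Int) -> Int)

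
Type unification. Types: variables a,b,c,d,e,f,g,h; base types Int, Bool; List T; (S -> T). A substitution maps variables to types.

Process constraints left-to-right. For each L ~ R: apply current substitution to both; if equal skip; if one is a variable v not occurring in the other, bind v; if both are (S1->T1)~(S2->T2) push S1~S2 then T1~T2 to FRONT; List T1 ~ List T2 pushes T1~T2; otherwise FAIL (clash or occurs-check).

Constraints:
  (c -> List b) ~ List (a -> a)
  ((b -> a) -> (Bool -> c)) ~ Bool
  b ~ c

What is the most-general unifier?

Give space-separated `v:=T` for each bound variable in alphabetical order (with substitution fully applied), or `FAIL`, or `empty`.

step 1: unify (c -> List b) ~ List (a -> a)  [subst: {-} | 2 pending]
  clash: (c -> List b) vs List (a -> a)

Answer: FAIL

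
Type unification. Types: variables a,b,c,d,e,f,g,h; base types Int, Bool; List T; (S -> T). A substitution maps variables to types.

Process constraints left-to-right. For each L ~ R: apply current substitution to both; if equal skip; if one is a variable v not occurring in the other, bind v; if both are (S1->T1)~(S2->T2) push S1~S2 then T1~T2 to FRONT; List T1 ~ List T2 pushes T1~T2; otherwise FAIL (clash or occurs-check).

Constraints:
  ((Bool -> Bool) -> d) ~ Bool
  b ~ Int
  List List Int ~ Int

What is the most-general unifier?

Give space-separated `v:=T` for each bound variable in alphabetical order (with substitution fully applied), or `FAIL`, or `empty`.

step 1: unify ((Bool -> Bool) -> d) ~ Bool  [subst: {-} | 2 pending]
  clash: ((Bool -> Bool) -> d) vs Bool

Answer: FAIL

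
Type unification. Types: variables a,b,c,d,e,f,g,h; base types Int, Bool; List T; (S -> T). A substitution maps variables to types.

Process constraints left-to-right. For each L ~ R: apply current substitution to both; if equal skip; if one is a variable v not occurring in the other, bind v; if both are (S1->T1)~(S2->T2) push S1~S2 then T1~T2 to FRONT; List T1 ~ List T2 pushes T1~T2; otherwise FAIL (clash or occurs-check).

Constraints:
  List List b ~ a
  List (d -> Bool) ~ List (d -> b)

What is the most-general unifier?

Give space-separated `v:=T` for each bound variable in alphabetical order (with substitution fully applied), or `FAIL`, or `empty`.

step 1: unify List List b ~ a  [subst: {-} | 1 pending]
  bind a := List List b
step 2: unify List (d -> Bool) ~ List (d -> b)  [subst: {a:=List List b} | 0 pending]
  -> decompose List: push (d -> Bool)~(d -> b)
step 3: unify (d -> Bool) ~ (d -> b)  [subst: {a:=List List b} | 0 pending]
  -> decompose arrow: push d~d, Bool~b
step 4: unify d ~ d  [subst: {a:=List List b} | 1 pending]
  -> identical, skip
step 5: unify Bool ~ b  [subst: {a:=List List b} | 0 pending]
  bind b := Bool

Answer: a:=List List Bool b:=Bool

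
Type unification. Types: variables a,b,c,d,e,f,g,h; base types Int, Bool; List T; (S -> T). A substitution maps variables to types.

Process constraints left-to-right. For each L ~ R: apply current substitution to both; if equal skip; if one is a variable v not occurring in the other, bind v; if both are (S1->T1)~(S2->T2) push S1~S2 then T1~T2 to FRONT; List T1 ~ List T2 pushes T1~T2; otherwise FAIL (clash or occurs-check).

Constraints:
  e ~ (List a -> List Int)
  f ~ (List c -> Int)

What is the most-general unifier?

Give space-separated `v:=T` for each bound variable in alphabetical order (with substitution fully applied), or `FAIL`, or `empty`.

Answer: e:=(List a -> List Int) f:=(List c -> Int)

Derivation:
step 1: unify e ~ (List a -> List Int)  [subst: {-} | 1 pending]
  bind e := (List a -> List Int)
step 2: unify f ~ (List c -> Int)  [subst: {e:=(List a -> List Int)} | 0 pending]
  bind f := (List c -> Int)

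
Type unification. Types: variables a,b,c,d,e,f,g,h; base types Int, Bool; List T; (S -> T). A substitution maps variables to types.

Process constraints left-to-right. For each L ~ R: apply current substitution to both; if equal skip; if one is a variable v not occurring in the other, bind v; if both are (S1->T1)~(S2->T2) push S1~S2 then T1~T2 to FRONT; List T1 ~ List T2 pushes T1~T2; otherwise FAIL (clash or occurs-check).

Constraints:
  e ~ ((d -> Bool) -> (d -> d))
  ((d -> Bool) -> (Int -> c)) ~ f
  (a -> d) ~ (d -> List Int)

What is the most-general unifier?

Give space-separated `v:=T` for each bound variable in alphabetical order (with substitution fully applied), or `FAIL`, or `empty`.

Answer: a:=List Int d:=List Int e:=((List Int -> Bool) -> (List Int -> List Int)) f:=((List Int -> Bool) -> (Int -> c))

Derivation:
step 1: unify e ~ ((d -> Bool) -> (d -> d))  [subst: {-} | 2 pending]
  bind e := ((d -> Bool) -> (d -> d))
step 2: unify ((d -> Bool) -> (Int -> c)) ~ f  [subst: {e:=((d -> Bool) -> (d -> d))} | 1 pending]
  bind f := ((d -> Bool) -> (Int -> c))
step 3: unify (a -> d) ~ (d -> List Int)  [subst: {e:=((d -> Bool) -> (d -> d)), f:=((d -> Bool) -> (Int -> c))} | 0 pending]
  -> decompose arrow: push a~d, d~List Int
step 4: unify a ~ d  [subst: {e:=((d -> Bool) -> (d -> d)), f:=((d -> Bool) -> (Int -> c))} | 1 pending]
  bind a := d
step 5: unify d ~ List Int  [subst: {e:=((d -> Bool) -> (d -> d)), f:=((d -> Bool) -> (Int -> c)), a:=d} | 0 pending]
  bind d := List Int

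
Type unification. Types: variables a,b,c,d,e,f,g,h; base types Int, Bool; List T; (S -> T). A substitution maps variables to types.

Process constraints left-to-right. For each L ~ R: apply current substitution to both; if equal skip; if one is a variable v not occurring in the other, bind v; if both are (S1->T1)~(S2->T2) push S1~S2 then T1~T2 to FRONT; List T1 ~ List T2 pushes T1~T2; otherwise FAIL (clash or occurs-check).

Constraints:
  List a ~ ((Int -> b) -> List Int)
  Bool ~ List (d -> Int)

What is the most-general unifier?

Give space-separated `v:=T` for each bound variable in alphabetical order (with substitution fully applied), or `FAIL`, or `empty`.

Answer: FAIL

Derivation:
step 1: unify List a ~ ((Int -> b) -> List Int)  [subst: {-} | 1 pending]
  clash: List a vs ((Int -> b) -> List Int)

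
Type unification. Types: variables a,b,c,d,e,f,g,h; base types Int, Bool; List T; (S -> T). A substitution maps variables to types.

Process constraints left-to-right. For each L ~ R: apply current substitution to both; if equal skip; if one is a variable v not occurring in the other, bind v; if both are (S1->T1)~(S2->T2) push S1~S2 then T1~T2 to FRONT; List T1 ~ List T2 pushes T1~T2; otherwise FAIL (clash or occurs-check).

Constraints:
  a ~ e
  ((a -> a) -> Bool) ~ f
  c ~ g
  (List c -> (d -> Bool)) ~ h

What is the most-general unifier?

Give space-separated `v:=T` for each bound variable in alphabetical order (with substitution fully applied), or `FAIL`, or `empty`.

Answer: a:=e c:=g f:=((e -> e) -> Bool) h:=(List g -> (d -> Bool))

Derivation:
step 1: unify a ~ e  [subst: {-} | 3 pending]
  bind a := e
step 2: unify ((e -> e) -> Bool) ~ f  [subst: {a:=e} | 2 pending]
  bind f := ((e -> e) -> Bool)
step 3: unify c ~ g  [subst: {a:=e, f:=((e -> e) -> Bool)} | 1 pending]
  bind c := g
step 4: unify (List g -> (d -> Bool)) ~ h  [subst: {a:=e, f:=((e -> e) -> Bool), c:=g} | 0 pending]
  bind h := (List g -> (d -> Bool))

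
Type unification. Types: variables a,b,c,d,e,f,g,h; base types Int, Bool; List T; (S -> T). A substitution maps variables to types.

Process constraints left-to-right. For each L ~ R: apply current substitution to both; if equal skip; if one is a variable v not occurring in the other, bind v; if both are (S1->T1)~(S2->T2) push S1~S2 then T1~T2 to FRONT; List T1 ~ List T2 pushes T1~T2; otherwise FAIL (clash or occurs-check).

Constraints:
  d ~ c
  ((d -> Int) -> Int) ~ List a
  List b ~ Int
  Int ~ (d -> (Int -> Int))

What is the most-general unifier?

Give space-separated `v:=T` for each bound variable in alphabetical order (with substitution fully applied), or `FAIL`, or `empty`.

step 1: unify d ~ c  [subst: {-} | 3 pending]
  bind d := c
step 2: unify ((c -> Int) -> Int) ~ List a  [subst: {d:=c} | 2 pending]
  clash: ((c -> Int) -> Int) vs List a

Answer: FAIL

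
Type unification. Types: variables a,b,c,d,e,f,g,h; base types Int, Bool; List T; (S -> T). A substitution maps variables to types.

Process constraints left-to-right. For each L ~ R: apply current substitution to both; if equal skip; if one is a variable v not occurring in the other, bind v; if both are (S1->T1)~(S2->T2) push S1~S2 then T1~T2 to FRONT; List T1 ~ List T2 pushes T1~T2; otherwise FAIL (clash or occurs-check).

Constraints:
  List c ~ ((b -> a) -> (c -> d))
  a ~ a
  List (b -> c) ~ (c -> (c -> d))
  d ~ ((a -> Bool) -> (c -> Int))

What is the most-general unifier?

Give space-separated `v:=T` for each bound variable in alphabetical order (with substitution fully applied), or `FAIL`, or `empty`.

step 1: unify List c ~ ((b -> a) -> (c -> d))  [subst: {-} | 3 pending]
  clash: List c vs ((b -> a) -> (c -> d))

Answer: FAIL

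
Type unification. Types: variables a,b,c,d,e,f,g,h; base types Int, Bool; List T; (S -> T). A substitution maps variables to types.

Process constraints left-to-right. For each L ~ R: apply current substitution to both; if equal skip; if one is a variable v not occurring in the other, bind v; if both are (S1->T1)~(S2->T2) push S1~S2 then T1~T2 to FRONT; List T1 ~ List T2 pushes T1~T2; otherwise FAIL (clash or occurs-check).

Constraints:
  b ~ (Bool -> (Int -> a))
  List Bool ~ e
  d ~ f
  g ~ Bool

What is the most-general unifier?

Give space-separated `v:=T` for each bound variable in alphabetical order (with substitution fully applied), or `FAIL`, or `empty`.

step 1: unify b ~ (Bool -> (Int -> a))  [subst: {-} | 3 pending]
  bind b := (Bool -> (Int -> a))
step 2: unify List Bool ~ e  [subst: {b:=(Bool -> (Int -> a))} | 2 pending]
  bind e := List Bool
step 3: unify d ~ f  [subst: {b:=(Bool -> (Int -> a)), e:=List Bool} | 1 pending]
  bind d := f
step 4: unify g ~ Bool  [subst: {b:=(Bool -> (Int -> a)), e:=List Bool, d:=f} | 0 pending]
  bind g := Bool

Answer: b:=(Bool -> (Int -> a)) d:=f e:=List Bool g:=Bool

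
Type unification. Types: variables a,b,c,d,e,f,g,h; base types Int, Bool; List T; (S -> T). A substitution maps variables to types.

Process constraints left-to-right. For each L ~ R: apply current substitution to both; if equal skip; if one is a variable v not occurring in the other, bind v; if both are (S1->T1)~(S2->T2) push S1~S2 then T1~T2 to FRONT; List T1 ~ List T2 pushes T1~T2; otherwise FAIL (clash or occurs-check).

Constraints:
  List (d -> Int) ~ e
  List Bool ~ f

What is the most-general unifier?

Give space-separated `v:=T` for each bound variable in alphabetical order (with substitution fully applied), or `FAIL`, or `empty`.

step 1: unify List (d -> Int) ~ e  [subst: {-} | 1 pending]
  bind e := List (d -> Int)
step 2: unify List Bool ~ f  [subst: {e:=List (d -> Int)} | 0 pending]
  bind f := List Bool

Answer: e:=List (d -> Int) f:=List Bool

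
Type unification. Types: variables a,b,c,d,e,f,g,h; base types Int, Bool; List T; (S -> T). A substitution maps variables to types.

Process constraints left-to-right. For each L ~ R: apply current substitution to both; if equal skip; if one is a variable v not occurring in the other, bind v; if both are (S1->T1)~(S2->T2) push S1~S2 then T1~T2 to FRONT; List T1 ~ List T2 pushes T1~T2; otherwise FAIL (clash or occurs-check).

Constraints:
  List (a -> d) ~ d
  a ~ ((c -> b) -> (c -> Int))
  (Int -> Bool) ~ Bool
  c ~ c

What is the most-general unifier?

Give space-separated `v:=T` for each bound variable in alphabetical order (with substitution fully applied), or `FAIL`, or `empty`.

step 1: unify List (a -> d) ~ d  [subst: {-} | 3 pending]
  occurs-check fail

Answer: FAIL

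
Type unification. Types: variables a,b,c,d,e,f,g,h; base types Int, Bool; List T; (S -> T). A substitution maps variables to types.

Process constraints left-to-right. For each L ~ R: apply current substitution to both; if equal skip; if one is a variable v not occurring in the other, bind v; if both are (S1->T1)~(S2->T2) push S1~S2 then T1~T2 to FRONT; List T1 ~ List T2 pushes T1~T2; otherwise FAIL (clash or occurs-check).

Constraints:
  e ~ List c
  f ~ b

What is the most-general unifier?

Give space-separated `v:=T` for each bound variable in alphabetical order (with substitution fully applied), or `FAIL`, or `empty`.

step 1: unify e ~ List c  [subst: {-} | 1 pending]
  bind e := List c
step 2: unify f ~ b  [subst: {e:=List c} | 0 pending]
  bind f := b

Answer: e:=List c f:=b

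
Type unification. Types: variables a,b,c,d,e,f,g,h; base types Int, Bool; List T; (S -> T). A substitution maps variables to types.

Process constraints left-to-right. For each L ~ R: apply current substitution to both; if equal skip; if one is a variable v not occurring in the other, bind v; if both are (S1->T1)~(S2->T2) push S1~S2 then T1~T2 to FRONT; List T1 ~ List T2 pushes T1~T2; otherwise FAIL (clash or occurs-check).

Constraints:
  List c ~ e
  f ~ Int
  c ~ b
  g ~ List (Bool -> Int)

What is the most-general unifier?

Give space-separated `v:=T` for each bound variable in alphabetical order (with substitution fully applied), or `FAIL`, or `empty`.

step 1: unify List c ~ e  [subst: {-} | 3 pending]
  bind e := List c
step 2: unify f ~ Int  [subst: {e:=List c} | 2 pending]
  bind f := Int
step 3: unify c ~ b  [subst: {e:=List c, f:=Int} | 1 pending]
  bind c := b
step 4: unify g ~ List (Bool -> Int)  [subst: {e:=List c, f:=Int, c:=b} | 0 pending]
  bind g := List (Bool -> Int)

Answer: c:=b e:=List b f:=Int g:=List (Bool -> Int)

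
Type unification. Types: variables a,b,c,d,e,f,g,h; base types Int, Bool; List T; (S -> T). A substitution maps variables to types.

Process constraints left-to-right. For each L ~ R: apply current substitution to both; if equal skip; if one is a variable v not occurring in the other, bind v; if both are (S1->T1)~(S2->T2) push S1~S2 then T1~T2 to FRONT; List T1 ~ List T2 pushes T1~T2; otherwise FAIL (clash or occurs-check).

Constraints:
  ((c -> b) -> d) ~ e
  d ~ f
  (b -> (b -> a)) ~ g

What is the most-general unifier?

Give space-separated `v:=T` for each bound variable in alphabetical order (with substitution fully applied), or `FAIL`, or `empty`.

Answer: d:=f e:=((c -> b) -> f) g:=(b -> (b -> a))

Derivation:
step 1: unify ((c -> b) -> d) ~ e  [subst: {-} | 2 pending]
  bind e := ((c -> b) -> d)
step 2: unify d ~ f  [subst: {e:=((c -> b) -> d)} | 1 pending]
  bind d := f
step 3: unify (b -> (b -> a)) ~ g  [subst: {e:=((c -> b) -> d), d:=f} | 0 pending]
  bind g := (b -> (b -> a))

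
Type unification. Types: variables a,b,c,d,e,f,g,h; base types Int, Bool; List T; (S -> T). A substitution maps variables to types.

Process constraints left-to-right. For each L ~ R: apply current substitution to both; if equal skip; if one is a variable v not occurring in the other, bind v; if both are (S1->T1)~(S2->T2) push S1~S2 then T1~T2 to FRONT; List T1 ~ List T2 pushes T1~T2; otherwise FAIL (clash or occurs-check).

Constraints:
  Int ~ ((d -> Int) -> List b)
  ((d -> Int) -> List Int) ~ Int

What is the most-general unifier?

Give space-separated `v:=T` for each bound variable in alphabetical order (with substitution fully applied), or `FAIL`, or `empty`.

step 1: unify Int ~ ((d -> Int) -> List b)  [subst: {-} | 1 pending]
  clash: Int vs ((d -> Int) -> List b)

Answer: FAIL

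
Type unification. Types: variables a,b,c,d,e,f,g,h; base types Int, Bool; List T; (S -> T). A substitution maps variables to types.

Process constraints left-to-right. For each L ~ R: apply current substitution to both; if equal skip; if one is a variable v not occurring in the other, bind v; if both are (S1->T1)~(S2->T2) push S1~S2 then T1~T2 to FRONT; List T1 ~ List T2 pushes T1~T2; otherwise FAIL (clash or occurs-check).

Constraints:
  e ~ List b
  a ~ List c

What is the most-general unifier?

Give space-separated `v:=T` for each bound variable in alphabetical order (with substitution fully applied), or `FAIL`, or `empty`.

step 1: unify e ~ List b  [subst: {-} | 1 pending]
  bind e := List b
step 2: unify a ~ List c  [subst: {e:=List b} | 0 pending]
  bind a := List c

Answer: a:=List c e:=List b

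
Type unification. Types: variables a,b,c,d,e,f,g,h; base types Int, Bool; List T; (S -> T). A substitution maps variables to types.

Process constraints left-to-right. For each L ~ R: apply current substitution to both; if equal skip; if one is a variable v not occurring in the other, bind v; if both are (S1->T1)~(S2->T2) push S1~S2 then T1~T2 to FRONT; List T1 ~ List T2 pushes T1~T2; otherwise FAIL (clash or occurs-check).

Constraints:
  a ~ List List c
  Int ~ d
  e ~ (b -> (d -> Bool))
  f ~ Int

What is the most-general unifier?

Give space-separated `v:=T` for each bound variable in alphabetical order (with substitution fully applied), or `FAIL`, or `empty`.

step 1: unify a ~ List List c  [subst: {-} | 3 pending]
  bind a := List List c
step 2: unify Int ~ d  [subst: {a:=List List c} | 2 pending]
  bind d := Int
step 3: unify e ~ (b -> (Int -> Bool))  [subst: {a:=List List c, d:=Int} | 1 pending]
  bind e := (b -> (Int -> Bool))
step 4: unify f ~ Int  [subst: {a:=List List c, d:=Int, e:=(b -> (Int -> Bool))} | 0 pending]
  bind f := Int

Answer: a:=List List c d:=Int e:=(b -> (Int -> Bool)) f:=Int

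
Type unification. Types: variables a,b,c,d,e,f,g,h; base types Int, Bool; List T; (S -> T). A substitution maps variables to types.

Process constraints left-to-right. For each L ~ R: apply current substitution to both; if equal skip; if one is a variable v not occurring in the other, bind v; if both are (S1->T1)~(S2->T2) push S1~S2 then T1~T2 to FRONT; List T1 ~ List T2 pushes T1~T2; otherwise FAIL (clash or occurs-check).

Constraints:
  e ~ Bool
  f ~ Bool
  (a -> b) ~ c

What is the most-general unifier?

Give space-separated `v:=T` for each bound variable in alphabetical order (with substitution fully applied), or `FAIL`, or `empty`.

Answer: c:=(a -> b) e:=Bool f:=Bool

Derivation:
step 1: unify e ~ Bool  [subst: {-} | 2 pending]
  bind e := Bool
step 2: unify f ~ Bool  [subst: {e:=Bool} | 1 pending]
  bind f := Bool
step 3: unify (a -> b) ~ c  [subst: {e:=Bool, f:=Bool} | 0 pending]
  bind c := (a -> b)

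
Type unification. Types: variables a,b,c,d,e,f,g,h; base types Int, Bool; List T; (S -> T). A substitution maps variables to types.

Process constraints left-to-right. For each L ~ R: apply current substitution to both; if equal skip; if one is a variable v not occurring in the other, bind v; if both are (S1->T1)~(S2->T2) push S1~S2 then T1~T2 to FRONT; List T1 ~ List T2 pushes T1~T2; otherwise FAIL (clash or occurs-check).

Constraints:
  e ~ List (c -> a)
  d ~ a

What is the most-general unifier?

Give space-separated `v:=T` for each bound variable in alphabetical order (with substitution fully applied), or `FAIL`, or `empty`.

Answer: d:=a e:=List (c -> a)

Derivation:
step 1: unify e ~ List (c -> a)  [subst: {-} | 1 pending]
  bind e := List (c -> a)
step 2: unify d ~ a  [subst: {e:=List (c -> a)} | 0 pending]
  bind d := a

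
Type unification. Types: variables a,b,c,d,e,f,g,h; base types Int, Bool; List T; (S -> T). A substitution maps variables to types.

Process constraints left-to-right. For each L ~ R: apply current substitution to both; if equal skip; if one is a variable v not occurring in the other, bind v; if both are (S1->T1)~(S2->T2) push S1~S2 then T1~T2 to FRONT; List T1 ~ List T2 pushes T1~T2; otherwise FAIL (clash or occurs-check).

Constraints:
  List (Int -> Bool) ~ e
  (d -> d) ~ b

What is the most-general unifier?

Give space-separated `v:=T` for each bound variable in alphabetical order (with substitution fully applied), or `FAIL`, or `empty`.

Answer: b:=(d -> d) e:=List (Int -> Bool)

Derivation:
step 1: unify List (Int -> Bool) ~ e  [subst: {-} | 1 pending]
  bind e := List (Int -> Bool)
step 2: unify (d -> d) ~ b  [subst: {e:=List (Int -> Bool)} | 0 pending]
  bind b := (d -> d)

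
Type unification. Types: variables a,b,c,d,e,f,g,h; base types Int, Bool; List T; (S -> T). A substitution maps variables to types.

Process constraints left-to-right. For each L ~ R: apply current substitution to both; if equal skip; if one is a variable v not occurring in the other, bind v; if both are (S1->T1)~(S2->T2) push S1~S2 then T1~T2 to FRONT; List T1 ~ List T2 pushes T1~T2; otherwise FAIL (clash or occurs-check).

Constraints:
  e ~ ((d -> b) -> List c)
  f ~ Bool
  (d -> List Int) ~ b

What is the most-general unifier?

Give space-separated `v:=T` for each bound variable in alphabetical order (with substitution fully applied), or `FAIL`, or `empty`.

step 1: unify e ~ ((d -> b) -> List c)  [subst: {-} | 2 pending]
  bind e := ((d -> b) -> List c)
step 2: unify f ~ Bool  [subst: {e:=((d -> b) -> List c)} | 1 pending]
  bind f := Bool
step 3: unify (d -> List Int) ~ b  [subst: {e:=((d -> b) -> List c), f:=Bool} | 0 pending]
  bind b := (d -> List Int)

Answer: b:=(d -> List Int) e:=((d -> (d -> List Int)) -> List c) f:=Bool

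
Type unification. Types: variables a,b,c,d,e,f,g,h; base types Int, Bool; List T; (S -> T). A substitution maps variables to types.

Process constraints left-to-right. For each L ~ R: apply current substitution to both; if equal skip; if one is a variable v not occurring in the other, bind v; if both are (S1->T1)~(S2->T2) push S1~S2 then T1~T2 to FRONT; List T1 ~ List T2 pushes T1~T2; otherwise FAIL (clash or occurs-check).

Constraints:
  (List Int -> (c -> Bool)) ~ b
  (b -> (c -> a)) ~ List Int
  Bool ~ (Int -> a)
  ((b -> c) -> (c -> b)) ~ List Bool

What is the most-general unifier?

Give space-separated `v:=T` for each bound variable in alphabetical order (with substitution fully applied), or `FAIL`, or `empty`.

step 1: unify (List Int -> (c -> Bool)) ~ b  [subst: {-} | 3 pending]
  bind b := (List Int -> (c -> Bool))
step 2: unify ((List Int -> (c -> Bool)) -> (c -> a)) ~ List Int  [subst: {b:=(List Int -> (c -> Bool))} | 2 pending]
  clash: ((List Int -> (c -> Bool)) -> (c -> a)) vs List Int

Answer: FAIL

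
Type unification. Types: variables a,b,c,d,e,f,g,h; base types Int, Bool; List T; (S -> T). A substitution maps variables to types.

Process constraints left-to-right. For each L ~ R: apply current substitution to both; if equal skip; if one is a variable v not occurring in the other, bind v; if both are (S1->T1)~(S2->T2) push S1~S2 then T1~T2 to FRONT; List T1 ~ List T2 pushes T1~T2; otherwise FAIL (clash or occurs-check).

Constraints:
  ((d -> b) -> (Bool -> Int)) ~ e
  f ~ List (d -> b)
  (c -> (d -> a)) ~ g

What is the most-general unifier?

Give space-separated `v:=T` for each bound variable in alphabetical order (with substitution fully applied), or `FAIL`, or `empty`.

step 1: unify ((d -> b) -> (Bool -> Int)) ~ e  [subst: {-} | 2 pending]
  bind e := ((d -> b) -> (Bool -> Int))
step 2: unify f ~ List (d -> b)  [subst: {e:=((d -> b) -> (Bool -> Int))} | 1 pending]
  bind f := List (d -> b)
step 3: unify (c -> (d -> a)) ~ g  [subst: {e:=((d -> b) -> (Bool -> Int)), f:=List (d -> b)} | 0 pending]
  bind g := (c -> (d -> a))

Answer: e:=((d -> b) -> (Bool -> Int)) f:=List (d -> b) g:=(c -> (d -> a))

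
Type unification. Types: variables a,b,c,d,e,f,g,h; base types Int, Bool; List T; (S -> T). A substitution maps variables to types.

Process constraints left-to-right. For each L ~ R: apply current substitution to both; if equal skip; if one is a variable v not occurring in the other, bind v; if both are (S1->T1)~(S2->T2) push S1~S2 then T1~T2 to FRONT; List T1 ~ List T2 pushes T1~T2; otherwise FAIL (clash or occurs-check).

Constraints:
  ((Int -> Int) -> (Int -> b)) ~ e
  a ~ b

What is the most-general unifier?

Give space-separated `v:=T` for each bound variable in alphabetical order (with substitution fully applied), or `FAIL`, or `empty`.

step 1: unify ((Int -> Int) -> (Int -> b)) ~ e  [subst: {-} | 1 pending]
  bind e := ((Int -> Int) -> (Int -> b))
step 2: unify a ~ b  [subst: {e:=((Int -> Int) -> (Int -> b))} | 0 pending]
  bind a := b

Answer: a:=b e:=((Int -> Int) -> (Int -> b))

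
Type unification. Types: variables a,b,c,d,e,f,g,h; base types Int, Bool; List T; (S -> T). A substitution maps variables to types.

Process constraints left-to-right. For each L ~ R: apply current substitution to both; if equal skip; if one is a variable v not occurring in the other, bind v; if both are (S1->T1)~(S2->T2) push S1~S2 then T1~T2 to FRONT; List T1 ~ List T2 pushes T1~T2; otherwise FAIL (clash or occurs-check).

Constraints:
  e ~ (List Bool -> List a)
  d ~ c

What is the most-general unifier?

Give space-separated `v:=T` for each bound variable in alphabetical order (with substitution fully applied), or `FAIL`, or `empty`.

Answer: d:=c e:=(List Bool -> List a)

Derivation:
step 1: unify e ~ (List Bool -> List a)  [subst: {-} | 1 pending]
  bind e := (List Bool -> List a)
step 2: unify d ~ c  [subst: {e:=(List Bool -> List a)} | 0 pending]
  bind d := c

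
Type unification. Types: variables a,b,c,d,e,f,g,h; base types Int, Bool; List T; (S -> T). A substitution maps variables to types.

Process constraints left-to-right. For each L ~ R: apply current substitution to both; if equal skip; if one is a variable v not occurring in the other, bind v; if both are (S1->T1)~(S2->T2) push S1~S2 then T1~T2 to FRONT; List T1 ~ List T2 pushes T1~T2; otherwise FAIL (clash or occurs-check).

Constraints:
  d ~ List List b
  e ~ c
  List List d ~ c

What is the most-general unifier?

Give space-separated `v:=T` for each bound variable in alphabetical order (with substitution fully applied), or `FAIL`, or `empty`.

Answer: c:=List List List List b d:=List List b e:=List List List List b

Derivation:
step 1: unify d ~ List List b  [subst: {-} | 2 pending]
  bind d := List List b
step 2: unify e ~ c  [subst: {d:=List List b} | 1 pending]
  bind e := c
step 3: unify List List List List b ~ c  [subst: {d:=List List b, e:=c} | 0 pending]
  bind c := List List List List b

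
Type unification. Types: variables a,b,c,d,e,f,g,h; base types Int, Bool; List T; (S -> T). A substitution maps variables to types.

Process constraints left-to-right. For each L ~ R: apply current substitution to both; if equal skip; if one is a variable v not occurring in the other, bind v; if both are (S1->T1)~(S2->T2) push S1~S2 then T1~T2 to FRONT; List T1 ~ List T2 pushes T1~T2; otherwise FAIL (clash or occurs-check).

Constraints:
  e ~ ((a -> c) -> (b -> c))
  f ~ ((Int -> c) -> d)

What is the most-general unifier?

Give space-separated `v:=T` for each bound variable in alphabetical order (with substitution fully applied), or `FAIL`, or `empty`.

step 1: unify e ~ ((a -> c) -> (b -> c))  [subst: {-} | 1 pending]
  bind e := ((a -> c) -> (b -> c))
step 2: unify f ~ ((Int -> c) -> d)  [subst: {e:=((a -> c) -> (b -> c))} | 0 pending]
  bind f := ((Int -> c) -> d)

Answer: e:=((a -> c) -> (b -> c)) f:=((Int -> c) -> d)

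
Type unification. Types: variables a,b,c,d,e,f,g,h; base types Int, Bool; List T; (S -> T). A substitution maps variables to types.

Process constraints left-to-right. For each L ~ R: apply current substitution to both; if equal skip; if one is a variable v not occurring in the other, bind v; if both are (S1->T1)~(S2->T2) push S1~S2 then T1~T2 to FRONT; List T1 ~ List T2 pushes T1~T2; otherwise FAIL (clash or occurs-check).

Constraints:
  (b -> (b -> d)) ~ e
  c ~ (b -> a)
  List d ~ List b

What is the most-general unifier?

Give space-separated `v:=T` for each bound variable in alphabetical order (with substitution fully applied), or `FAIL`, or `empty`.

step 1: unify (b -> (b -> d)) ~ e  [subst: {-} | 2 pending]
  bind e := (b -> (b -> d))
step 2: unify c ~ (b -> a)  [subst: {e:=(b -> (b -> d))} | 1 pending]
  bind c := (b -> a)
step 3: unify List d ~ List b  [subst: {e:=(b -> (b -> d)), c:=(b -> a)} | 0 pending]
  -> decompose List: push d~b
step 4: unify d ~ b  [subst: {e:=(b -> (b -> d)), c:=(b -> a)} | 0 pending]
  bind d := b

Answer: c:=(b -> a) d:=b e:=(b -> (b -> b))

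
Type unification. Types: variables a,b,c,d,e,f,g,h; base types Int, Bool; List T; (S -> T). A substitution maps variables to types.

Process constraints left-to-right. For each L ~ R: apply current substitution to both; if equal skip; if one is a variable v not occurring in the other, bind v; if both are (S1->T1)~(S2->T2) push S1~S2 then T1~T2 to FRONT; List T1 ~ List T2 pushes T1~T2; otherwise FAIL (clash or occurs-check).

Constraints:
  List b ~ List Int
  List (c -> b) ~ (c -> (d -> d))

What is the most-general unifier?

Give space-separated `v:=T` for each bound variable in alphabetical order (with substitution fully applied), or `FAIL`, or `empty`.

Answer: FAIL

Derivation:
step 1: unify List b ~ List Int  [subst: {-} | 1 pending]
  -> decompose List: push b~Int
step 2: unify b ~ Int  [subst: {-} | 1 pending]
  bind b := Int
step 3: unify List (c -> Int) ~ (c -> (d -> d))  [subst: {b:=Int} | 0 pending]
  clash: List (c -> Int) vs (c -> (d -> d))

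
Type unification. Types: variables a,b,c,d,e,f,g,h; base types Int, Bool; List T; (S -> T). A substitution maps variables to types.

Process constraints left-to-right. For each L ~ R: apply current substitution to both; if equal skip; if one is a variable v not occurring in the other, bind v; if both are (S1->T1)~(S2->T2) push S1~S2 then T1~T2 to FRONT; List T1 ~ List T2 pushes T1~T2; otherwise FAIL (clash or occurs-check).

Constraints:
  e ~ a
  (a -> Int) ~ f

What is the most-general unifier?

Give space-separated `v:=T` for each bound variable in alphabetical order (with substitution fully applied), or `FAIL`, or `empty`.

step 1: unify e ~ a  [subst: {-} | 1 pending]
  bind e := a
step 2: unify (a -> Int) ~ f  [subst: {e:=a} | 0 pending]
  bind f := (a -> Int)

Answer: e:=a f:=(a -> Int)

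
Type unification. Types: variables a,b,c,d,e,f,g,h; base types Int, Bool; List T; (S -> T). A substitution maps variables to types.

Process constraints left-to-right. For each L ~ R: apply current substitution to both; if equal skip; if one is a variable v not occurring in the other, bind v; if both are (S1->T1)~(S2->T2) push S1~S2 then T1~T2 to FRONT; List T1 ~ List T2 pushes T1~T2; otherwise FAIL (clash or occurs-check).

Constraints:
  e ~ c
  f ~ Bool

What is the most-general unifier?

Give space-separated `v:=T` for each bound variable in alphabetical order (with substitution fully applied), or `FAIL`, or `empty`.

step 1: unify e ~ c  [subst: {-} | 1 pending]
  bind e := c
step 2: unify f ~ Bool  [subst: {e:=c} | 0 pending]
  bind f := Bool

Answer: e:=c f:=Bool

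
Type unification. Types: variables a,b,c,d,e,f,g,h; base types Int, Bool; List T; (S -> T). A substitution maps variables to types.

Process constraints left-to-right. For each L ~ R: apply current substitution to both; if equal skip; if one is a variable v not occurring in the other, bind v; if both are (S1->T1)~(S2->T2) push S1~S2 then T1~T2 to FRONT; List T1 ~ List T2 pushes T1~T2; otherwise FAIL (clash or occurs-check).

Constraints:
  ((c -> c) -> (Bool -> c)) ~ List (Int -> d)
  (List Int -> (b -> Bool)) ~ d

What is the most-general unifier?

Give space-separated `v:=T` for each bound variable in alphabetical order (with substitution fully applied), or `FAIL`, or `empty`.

Answer: FAIL

Derivation:
step 1: unify ((c -> c) -> (Bool -> c)) ~ List (Int -> d)  [subst: {-} | 1 pending]
  clash: ((c -> c) -> (Bool -> c)) vs List (Int -> d)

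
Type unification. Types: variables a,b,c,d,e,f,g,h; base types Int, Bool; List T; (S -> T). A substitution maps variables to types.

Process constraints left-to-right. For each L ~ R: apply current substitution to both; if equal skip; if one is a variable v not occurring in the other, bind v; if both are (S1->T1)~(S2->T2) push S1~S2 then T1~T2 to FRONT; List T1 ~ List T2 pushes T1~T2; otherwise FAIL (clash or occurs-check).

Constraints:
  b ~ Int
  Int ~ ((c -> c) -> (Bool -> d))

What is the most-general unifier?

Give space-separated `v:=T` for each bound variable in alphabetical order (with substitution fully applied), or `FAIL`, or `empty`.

step 1: unify b ~ Int  [subst: {-} | 1 pending]
  bind b := Int
step 2: unify Int ~ ((c -> c) -> (Bool -> d))  [subst: {b:=Int} | 0 pending]
  clash: Int vs ((c -> c) -> (Bool -> d))

Answer: FAIL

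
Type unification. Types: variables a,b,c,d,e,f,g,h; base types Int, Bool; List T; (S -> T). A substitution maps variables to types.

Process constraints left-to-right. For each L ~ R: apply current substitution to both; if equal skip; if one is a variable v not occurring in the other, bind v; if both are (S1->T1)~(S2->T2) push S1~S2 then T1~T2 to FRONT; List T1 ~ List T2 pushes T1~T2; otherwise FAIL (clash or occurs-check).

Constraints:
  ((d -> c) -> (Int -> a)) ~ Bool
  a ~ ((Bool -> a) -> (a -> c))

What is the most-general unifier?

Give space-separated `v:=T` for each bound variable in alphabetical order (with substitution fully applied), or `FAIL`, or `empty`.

step 1: unify ((d -> c) -> (Int -> a)) ~ Bool  [subst: {-} | 1 pending]
  clash: ((d -> c) -> (Int -> a)) vs Bool

Answer: FAIL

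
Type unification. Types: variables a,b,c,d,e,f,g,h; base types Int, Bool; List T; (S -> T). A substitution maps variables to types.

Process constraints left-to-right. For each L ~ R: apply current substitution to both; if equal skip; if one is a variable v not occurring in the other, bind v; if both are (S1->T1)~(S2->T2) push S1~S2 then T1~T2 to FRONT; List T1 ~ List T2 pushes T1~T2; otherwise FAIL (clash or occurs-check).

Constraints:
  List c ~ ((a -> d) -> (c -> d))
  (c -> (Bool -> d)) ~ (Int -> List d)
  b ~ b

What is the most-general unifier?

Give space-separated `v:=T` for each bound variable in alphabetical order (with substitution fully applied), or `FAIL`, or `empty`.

Answer: FAIL

Derivation:
step 1: unify List c ~ ((a -> d) -> (c -> d))  [subst: {-} | 2 pending]
  clash: List c vs ((a -> d) -> (c -> d))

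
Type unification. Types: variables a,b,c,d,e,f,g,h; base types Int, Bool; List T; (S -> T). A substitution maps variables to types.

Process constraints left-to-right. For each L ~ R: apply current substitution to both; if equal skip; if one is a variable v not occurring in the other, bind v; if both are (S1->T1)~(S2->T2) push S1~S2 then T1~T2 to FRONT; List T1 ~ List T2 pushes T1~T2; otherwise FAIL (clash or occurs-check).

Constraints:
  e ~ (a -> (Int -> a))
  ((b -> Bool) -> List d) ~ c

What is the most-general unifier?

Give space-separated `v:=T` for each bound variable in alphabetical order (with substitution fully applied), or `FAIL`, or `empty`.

step 1: unify e ~ (a -> (Int -> a))  [subst: {-} | 1 pending]
  bind e := (a -> (Int -> a))
step 2: unify ((b -> Bool) -> List d) ~ c  [subst: {e:=(a -> (Int -> a))} | 0 pending]
  bind c := ((b -> Bool) -> List d)

Answer: c:=((b -> Bool) -> List d) e:=(a -> (Int -> a))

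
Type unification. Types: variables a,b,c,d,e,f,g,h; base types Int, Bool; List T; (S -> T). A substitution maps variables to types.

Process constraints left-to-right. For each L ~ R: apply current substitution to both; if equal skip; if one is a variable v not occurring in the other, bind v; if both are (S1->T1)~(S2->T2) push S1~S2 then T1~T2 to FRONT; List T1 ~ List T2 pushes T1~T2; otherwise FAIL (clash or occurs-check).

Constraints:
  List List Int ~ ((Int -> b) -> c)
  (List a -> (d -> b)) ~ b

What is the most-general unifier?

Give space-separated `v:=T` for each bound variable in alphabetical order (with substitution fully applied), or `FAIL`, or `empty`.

step 1: unify List List Int ~ ((Int -> b) -> c)  [subst: {-} | 1 pending]
  clash: List List Int vs ((Int -> b) -> c)

Answer: FAIL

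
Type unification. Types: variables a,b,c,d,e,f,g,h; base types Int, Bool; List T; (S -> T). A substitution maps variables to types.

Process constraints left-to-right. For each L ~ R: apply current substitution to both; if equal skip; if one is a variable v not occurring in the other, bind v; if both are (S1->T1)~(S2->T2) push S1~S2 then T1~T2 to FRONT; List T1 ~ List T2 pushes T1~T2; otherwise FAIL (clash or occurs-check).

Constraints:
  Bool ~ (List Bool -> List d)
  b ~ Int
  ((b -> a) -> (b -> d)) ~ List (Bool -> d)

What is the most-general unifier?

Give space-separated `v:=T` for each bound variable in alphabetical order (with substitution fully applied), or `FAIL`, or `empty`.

step 1: unify Bool ~ (List Bool -> List d)  [subst: {-} | 2 pending]
  clash: Bool vs (List Bool -> List d)

Answer: FAIL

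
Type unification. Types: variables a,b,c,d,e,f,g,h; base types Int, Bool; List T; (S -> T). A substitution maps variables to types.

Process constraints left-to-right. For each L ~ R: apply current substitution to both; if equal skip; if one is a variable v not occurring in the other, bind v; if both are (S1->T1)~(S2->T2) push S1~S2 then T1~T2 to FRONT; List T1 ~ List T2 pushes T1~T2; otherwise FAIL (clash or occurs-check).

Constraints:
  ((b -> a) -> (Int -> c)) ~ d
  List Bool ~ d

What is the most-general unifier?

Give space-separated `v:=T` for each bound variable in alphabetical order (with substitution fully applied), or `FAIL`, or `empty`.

step 1: unify ((b -> a) -> (Int -> c)) ~ d  [subst: {-} | 1 pending]
  bind d := ((b -> a) -> (Int -> c))
step 2: unify List Bool ~ ((b -> a) -> (Int -> c))  [subst: {d:=((b -> a) -> (Int -> c))} | 0 pending]
  clash: List Bool vs ((b -> a) -> (Int -> c))

Answer: FAIL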